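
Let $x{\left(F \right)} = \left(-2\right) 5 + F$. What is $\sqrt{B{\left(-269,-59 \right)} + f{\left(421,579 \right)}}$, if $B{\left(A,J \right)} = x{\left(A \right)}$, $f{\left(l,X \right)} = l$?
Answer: $\sqrt{142} \approx 11.916$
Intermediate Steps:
$x{\left(F \right)} = -10 + F$
$B{\left(A,J \right)} = -10 + A$
$\sqrt{B{\left(-269,-59 \right)} + f{\left(421,579 \right)}} = \sqrt{\left(-10 - 269\right) + 421} = \sqrt{-279 + 421} = \sqrt{142}$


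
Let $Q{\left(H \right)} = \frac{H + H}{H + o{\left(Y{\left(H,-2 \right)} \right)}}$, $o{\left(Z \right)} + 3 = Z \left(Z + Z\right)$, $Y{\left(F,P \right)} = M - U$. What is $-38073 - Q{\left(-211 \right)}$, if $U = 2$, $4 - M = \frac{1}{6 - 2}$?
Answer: $- \frac{63318775}{1663} \approx -38075.0$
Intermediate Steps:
$M = \frac{15}{4}$ ($M = 4 - \frac{1}{6 - 2} = 4 - \frac{1}{4} = \frac{15}{4} \approx 3.75$)
$Y{\left(F,P \right)} = \frac{7}{4}$ ($Y{\left(F,P \right)} = \frac{15}{4} - 2 = \frac{7}{4}$)
$o{\left(Z \right)} = -3 + 2 Z^{2}$ ($o{\left(Z \right)} = -3 + Z \left(Z + Z\right) = -3 + Z 2 Z = -3 + 2 Z^{2}$)
$Q{\left(H \right)} = \frac{2 H}{\frac{25}{8} + H}$ ($Q{\left(H \right)} = \frac{H + H}{H - \left(3 - 2 \left(\frac{7}{4}\right)^{2}\right)} = \frac{2 H}{H + \left(-3 + 2 \cdot \frac{49}{16}\right)} = \frac{2 H}{H + \left(-3 + \frac{49}{8}\right)} = \frac{2 H}{H + \frac{25}{8}} = \frac{2 H}{\frac{25}{8} + H}$)
$-38073 - Q{\left(-211 \right)} = -38073 - 16 \left(-211\right) \frac{1}{25 + 8 \left(-211\right)} = -38073 - 16 \left(-211\right) \frac{1}{25 - 1688} = -38073 - 16 \left(-211\right) \frac{1}{-1663} = -38073 - 16 \left(-211\right) \left(- \frac{1}{1663}\right) = -38073 - \frac{3376}{1663} = - \frac{63318775}{1663}$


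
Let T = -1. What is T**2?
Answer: 1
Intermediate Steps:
T**2 = (-1)**2 = 1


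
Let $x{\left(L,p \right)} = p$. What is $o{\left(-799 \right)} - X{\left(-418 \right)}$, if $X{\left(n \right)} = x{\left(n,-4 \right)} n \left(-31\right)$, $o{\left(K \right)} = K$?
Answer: $51033$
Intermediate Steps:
$X{\left(n \right)} = 124 n$ ($X{\left(n \right)} = - 4 n \left(-31\right) = 124 n$)
$o{\left(-799 \right)} - X{\left(-418 \right)} = -799 - 124 \left(-418\right) = -799 - -51832 = -799 + 51832 = 51033$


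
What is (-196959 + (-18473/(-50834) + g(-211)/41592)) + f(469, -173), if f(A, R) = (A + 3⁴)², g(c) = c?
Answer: 15938914193135/151020552 ≈ 1.0554e+5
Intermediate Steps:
f(A, R) = (81 + A)² (f(A, R) = (A + 81)² = (81 + A)²)
(-196959 + (-18473/(-50834) + g(-211)/41592)) + f(469, -173) = (-196959 + (-18473/(-50834) - 211/41592)) + (81 + 469)² = (-196959 + (-18473*(-1/50834) - 211*1/41592)) + 550² = (-196959 + (2639/7262 - 211/41592)) + 302500 = (-196959 + 54114503/151020552) + 302500 = -29744802786865/151020552 + 302500 = 15938914193135/151020552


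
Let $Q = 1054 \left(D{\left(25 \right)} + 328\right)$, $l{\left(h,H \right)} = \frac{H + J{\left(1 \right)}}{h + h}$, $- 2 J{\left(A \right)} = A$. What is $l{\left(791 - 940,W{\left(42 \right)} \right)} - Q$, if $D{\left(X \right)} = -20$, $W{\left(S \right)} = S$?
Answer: $- \frac{193480755}{596} \approx -3.2463 \cdot 10^{5}$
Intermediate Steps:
$J{\left(A \right)} = - \frac{A}{2}$
$l{\left(h,H \right)} = \frac{- \frac{1}{2} + H}{2 h}$ ($l{\left(h,H \right)} = \frac{H - \frac{1}{2}}{h + h} = \frac{H - \frac{1}{2}}{2 h} = \left(- \frac{1}{2} + H\right) \frac{1}{2 h} = \frac{- \frac{1}{2} + H}{2 h}$)
$Q = 324632$ ($Q = 1054 \left(-20 + 328\right) = 1054 \cdot 308 = 324632$)
$l{\left(791 - 940,W{\left(42 \right)} \right)} - Q = \frac{-1 + 2 \cdot 42}{4 \left(791 - 940\right)} - 324632 = \frac{-1 + 84}{4 \left(-149\right)} - 324632 = \frac{1}{4} \left(- \frac{1}{149}\right) 83 - 324632 = - \frac{83}{596} - 324632 = - \frac{193480755}{596}$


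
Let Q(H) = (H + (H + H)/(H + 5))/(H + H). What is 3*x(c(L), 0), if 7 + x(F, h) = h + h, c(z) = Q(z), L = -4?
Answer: -21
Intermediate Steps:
Q(H) = (H + 2*H/(5 + H))/(2*H) (Q(H) = (H + (2*H)/(5 + H))/((2*H)) = (H + 2*H/(5 + H))*(1/(2*H)) = (H + 2*H/(5 + H))/(2*H))
c(z) = (7 + z)/(2*(5 + z))
x(F, h) = -7 + 2*h (x(F, h) = -7 + (h + h) = -7 + 2*h)
3*x(c(L), 0) = 3*(-7 + 2*0) = 3*(-7 + 0) = 3*(-7) = -21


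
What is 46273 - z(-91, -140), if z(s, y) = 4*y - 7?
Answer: 46840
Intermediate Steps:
z(s, y) = -7 + 4*y
46273 - z(-91, -140) = 46273 - (-7 + 4*(-140)) = 46273 - (-7 - 560) = 46273 - 1*(-567) = 46273 + 567 = 46840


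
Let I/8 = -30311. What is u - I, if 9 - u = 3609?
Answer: 238888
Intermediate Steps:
I = -242488 (I = 8*(-30311) = -242488)
u = -3600 (u = 9 - 1*3609 = 9 - 3609 = -3600)
u - I = -3600 - 1*(-242488) = -3600 + 242488 = 238888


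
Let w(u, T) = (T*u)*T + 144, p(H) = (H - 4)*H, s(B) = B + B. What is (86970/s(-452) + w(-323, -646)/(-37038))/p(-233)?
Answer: 29657902109/462232239948 ≈ 0.064162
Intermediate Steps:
s(B) = 2*B
p(H) = H*(-4 + H) (p(H) = (-4 + H)*H = H*(-4 + H))
w(u, T) = 144 + u*T² (w(u, T) = u*T² + 144 = 144 + u*T²)
(86970/s(-452) + w(-323, -646)/(-37038))/p(-233) = (86970/((2*(-452))) + (144 - 323*(-646)²)/(-37038))/((-233*(-4 - 233))) = (86970/(-904) + (144 - 323*417316)*(-1/37038))/((-233*(-237))) = (86970*(-1/904) + (144 - 134793068)*(-1/37038))/55221 = (-43485/452 - 134792924*(-1/37038))*(1/55221) = (-43485/452 + 67396462/18519)*(1/55221) = (29657902109/8370588)*(1/55221) = 29657902109/462232239948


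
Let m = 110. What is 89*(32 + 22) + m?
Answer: 4916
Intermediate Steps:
89*(32 + 22) + m = 89*(32 + 22) + 110 = 89*54 + 110 = 4806 + 110 = 4916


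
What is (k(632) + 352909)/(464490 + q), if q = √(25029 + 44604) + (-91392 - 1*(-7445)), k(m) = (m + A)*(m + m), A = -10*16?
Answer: 361332047731/144812905216 - 2848551*√7737/144812905216 ≈ 2.4934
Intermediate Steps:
A = -160
k(m) = 2*m*(-160 + m) (k(m) = (m - 160)*(m + m) = (-160 + m)*(2*m) = 2*m*(-160 + m))
q = -83947 + 3*√7737 (q = √69633 + (-91392 + 7445) = 3*√7737 - 83947 = -83947 + 3*√7737 ≈ -83683.)
(k(632) + 352909)/(464490 + q) = (2*632*(-160 + 632) + 352909)/(464490 + (-83947 + 3*√7737)) = (2*632*472 + 352909)/(380543 + 3*√7737) = (596608 + 352909)/(380543 + 3*√7737) = 949517/(380543 + 3*√7737)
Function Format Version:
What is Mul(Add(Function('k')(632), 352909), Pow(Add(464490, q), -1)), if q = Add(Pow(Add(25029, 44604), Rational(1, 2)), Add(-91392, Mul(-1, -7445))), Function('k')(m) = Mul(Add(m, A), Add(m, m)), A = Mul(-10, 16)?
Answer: Add(Rational(361332047731, 144812905216), Mul(Rational(-2848551, 144812905216), Pow(7737, Rational(1, 2)))) ≈ 2.4934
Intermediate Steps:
A = -160
Function('k')(m) = Mul(2, m, Add(-160, m)) (Function('k')(m) = Mul(Add(m, -160), Add(m, m)) = Mul(Add(-160, m), Mul(2, m)) = Mul(2, m, Add(-160, m)))
q = Add(-83947, Mul(3, Pow(7737, Rational(1, 2)))) (q = Add(Pow(69633, Rational(1, 2)), Add(-91392, 7445)) = Add(Mul(3, Pow(7737, Rational(1, 2))), -83947) = Add(-83947, Mul(3, Pow(7737, Rational(1, 2)))) ≈ -83683.)
Mul(Add(Function('k')(632), 352909), Pow(Add(464490, q), -1)) = Mul(Add(Mul(2, 632, Add(-160, 632)), 352909), Pow(Add(464490, Add(-83947, Mul(3, Pow(7737, Rational(1, 2))))), -1)) = Mul(Add(Mul(2, 632, 472), 352909), Pow(Add(380543, Mul(3, Pow(7737, Rational(1, 2)))), -1)) = Mul(Add(596608, 352909), Pow(Add(380543, Mul(3, Pow(7737, Rational(1, 2)))), -1)) = Mul(949517, Pow(Add(380543, Mul(3, Pow(7737, Rational(1, 2)))), -1))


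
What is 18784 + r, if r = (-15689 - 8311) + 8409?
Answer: 3193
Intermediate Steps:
r = -15591 (r = -24000 + 8409 = -15591)
18784 + r = 18784 - 15591 = 3193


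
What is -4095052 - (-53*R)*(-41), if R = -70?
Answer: -3942942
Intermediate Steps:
-4095052 - (-53*R)*(-41) = -4095052 - (-53*(-70))*(-41) = -4095052 - 3710*(-41) = -4095052 - 1*(-152110) = -4095052 + 152110 = -3942942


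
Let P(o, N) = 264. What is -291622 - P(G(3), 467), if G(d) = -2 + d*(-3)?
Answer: -291886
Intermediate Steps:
G(d) = -2 - 3*d
-291622 - P(G(3), 467) = -291622 - 1*264 = -291622 - 264 = -291886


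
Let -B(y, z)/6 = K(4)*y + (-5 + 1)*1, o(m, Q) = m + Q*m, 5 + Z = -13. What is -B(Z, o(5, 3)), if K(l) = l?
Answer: -456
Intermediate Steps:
Z = -18 (Z = -5 - 13 = -18)
B(y, z) = 24 - 24*y (B(y, z) = -6*(4*y + (-5 + 1)*1) = -6*(4*y - 4*1) = -6*(4*y - 4) = -6*(-4 + 4*y) = 24 - 24*y)
-B(Z, o(5, 3)) = -(24 - 24*(-18)) = -(24 + 432) = -1*456 = -456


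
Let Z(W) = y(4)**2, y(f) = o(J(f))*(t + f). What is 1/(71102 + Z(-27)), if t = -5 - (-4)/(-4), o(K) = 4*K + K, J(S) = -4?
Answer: 1/72702 ≈ 1.3755e-5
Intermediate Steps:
o(K) = 5*K
t = -6 (t = -5 - (-4)*(-1)/4 = -5 - 1*1 = -5 - 1 = -6)
y(f) = 120 - 20*f (y(f) = (5*(-4))*(-6 + f) = -20*(-6 + f) = 120 - 20*f)
Z(W) = 1600 (Z(W) = (120 - 20*4)**2 = (120 - 80)**2 = 40**2 = 1600)
1/(71102 + Z(-27)) = 1/(71102 + 1600) = 1/72702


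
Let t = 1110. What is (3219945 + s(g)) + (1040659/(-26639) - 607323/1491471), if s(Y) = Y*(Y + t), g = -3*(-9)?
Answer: 43050243520885750/13243765323 ≈ 3.2506e+6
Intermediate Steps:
g = 27
s(Y) = Y*(1110 + Y) (s(Y) = Y*(Y + 1110) = Y*(1110 + Y))
(3219945 + s(g)) + (1040659/(-26639) - 607323/1491471) = (3219945 + 27*(1110 + 27)) + (1040659/(-26639) - 607323/1491471) = (3219945 + 27*1137) + (1040659*(-1/26639) - 607323*1/1491471) = (3219945 + 30699) + (-1040659/26639 - 202441/497157) = 3250644 - 522763732262/13243765323 = 43050243520885750/13243765323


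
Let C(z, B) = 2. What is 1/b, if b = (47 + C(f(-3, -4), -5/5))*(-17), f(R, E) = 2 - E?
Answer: -1/833 ≈ -0.0012005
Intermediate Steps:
b = -833 (b = (47 + 2)*(-17) = 49*(-17) = -833)
1/b = 1/(-833) = -1/833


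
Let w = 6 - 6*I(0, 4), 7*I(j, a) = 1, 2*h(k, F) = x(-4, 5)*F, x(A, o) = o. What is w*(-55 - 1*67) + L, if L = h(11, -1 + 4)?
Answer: -8679/14 ≈ -619.93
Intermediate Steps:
h(k, F) = 5*F/2 (h(k, F) = (5*F)/2 = 5*F/2)
L = 15/2 (L = 5*(-1 + 4)/2 = (5/2)*3 = 15/2 ≈ 7.5000)
I(j, a) = ⅐ (I(j, a) = (⅐)*1 = ⅐)
w = 36/7 (w = 6 - 6*⅐ = 6 - 6/7 = 36/7 ≈ 5.1429)
w*(-55 - 1*67) + L = 36*(-55 - 1*67)/7 + 15/2 = 36*(-55 - 67)/7 + 15/2 = (36/7)*(-122) + 15/2 = -4392/7 + 15/2 = -8679/14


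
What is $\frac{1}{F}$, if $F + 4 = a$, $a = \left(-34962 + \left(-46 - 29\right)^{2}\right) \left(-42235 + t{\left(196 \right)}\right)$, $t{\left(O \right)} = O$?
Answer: $\frac{1}{1233298139} \approx 8.1083 \cdot 10^{-10}$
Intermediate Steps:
$a = 1233298143$ ($a = \left(-34962 + \left(-46 - 29\right)^{2}\right) \left(-42235 + 196\right) = \left(-34962 + \left(-75\right)^{2}\right) \left(-42039\right) = \left(-34962 + 5625\right) \left(-42039\right) = \left(-29337\right) \left(-42039\right) = 1233298143$)
$F = 1233298139$ ($F = -4 + 1233298143 = 1233298139$)
$\frac{1}{F} = \frac{1}{1233298139}$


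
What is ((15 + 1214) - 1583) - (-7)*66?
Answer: 108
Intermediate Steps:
((15 + 1214) - 1583) - (-7)*66 = (1229 - 1583) - 1*(-462) = -354 + 462 = 108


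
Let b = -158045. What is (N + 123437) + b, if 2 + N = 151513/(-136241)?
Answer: -4715452523/136241 ≈ -34611.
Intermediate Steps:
N = -423995/136241 (N = -2 + 151513/(-136241) = -2 + 151513*(-1/136241) = -2 - 151513/136241 = -423995/136241 ≈ -3.1121)
(N + 123437) + b = (-423995/136241 + 123437) - 158045 = 16816756322/136241 - 158045 = -4715452523/136241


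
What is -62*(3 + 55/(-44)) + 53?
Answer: -111/2 ≈ -55.500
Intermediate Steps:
-62*(3 + 55/(-44)) + 53 = -62*(3 + 55*(-1/44)) + 53 = -62*(3 - 5/4) + 53 = -62*7/4 + 53 = -217/2 + 53 = -111/2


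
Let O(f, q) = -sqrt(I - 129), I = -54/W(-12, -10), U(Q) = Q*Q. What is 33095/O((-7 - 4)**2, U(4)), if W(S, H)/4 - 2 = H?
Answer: 132380*I*sqrt(2037)/2037 ≈ 2933.1*I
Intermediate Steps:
U(Q) = Q**2
W(S, H) = 8 + 4*H
I = 27/16 (I = -54/(8 + 4*(-10)) = -54/(8 - 40) = -54/(-32) = -54*(-1/32) = 27/16 ≈ 1.6875)
O(f, q) = -I*sqrt(2037)/4 (O(f, q) = -sqrt(27/16 - 129) = -sqrt(-2037/16) = -I*sqrt(2037)/4)
33095/O((-7 - 4)**2, U(4)) = 33095/((-I*sqrt(2037)/4)) = 33095*(4*I*sqrt(2037)/2037) = 132380*I*sqrt(2037)/2037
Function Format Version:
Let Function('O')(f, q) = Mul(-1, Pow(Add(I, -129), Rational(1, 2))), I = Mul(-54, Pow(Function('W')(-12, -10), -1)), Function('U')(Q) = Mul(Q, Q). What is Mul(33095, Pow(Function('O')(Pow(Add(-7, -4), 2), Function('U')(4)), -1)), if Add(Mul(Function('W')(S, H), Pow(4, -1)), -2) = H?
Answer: Mul(Rational(132380, 2037), I, Pow(2037, Rational(1, 2))) ≈ Mul(2933.1, I)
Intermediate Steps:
Function('U')(Q) = Pow(Q, 2)
Function('W')(S, H) = Add(8, Mul(4, H))
I = Rational(27, 16) (I = Mul(-54, Pow(Add(8, Mul(4, -10)), -1)) = Mul(-54, Pow(Add(8, -40), -1)) = Mul(-54, Pow(-32, -1)) = Mul(-54, Rational(-1, 32)) = Rational(27, 16) ≈ 1.6875)
Function('O')(f, q) = Mul(Rational(-1, 4), I, Pow(2037, Rational(1, 2))) (Function('O')(f, q) = Mul(-1, Pow(Add(Rational(27, 16), -129), Rational(1, 2))) = Mul(-1, Pow(Rational(-2037, 16), Rational(1, 2))) = Mul(-1, Mul(Rational(1, 4), I, Pow(2037, Rational(1, 2)))) = Mul(Rational(-1, 4), I, Pow(2037, Rational(1, 2))))
Mul(33095, Pow(Function('O')(Pow(Add(-7, -4), 2), Function('U')(4)), -1)) = Mul(33095, Pow(Mul(Rational(-1, 4), I, Pow(2037, Rational(1, 2))), -1)) = Mul(33095, Mul(Rational(4, 2037), I, Pow(2037, Rational(1, 2)))) = Mul(Rational(132380, 2037), I, Pow(2037, Rational(1, 2)))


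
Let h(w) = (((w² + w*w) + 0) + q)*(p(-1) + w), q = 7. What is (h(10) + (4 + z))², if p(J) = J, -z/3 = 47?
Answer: 2979076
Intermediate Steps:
z = -141 (z = -3*47 = -141)
h(w) = (-1 + w)*(7 + 2*w²) (h(w) = (((w² + w*w) + 0) + 7)*(-1 + w) = (((w² + w²) + 0) + 7)*(-1 + w) = ((2*w² + 0) + 7)*(-1 + w) = (2*w² + 7)*(-1 + w) = (7 + 2*w²)*(-1 + w) = (-1 + w)*(7 + 2*w²))
(h(10) + (4 + z))² = ((-7 - 2*10² + 2*10³ + 7*10) + (4 - 141))² = ((-7 - 2*100 + 2*1000 + 70) - 137)² = ((-7 - 200 + 2000 + 70) - 137)² = (1863 - 137)² = 1726² = 2979076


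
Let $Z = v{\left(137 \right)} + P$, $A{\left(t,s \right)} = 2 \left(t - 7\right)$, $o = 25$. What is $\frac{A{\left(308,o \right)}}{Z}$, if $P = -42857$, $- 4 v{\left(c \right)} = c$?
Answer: $- \frac{2408}{171565} \approx -0.014035$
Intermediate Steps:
$v{\left(c \right)} = - \frac{c}{4}$
$A{\left(t,s \right)} = -14 + 2 t$ ($A{\left(t,s \right)} = 2 \left(-7 + t\right) = -14 + 2 t$)
$Z = - \frac{171565}{4}$ ($Z = \left(- \frac{1}{4}\right) 137 - 42857 = - \frac{137}{4} - 42857 = - \frac{171565}{4} \approx -42891.0$)
$\frac{A{\left(308,o \right)}}{Z} = \frac{-14 + 2 \cdot 308}{- \frac{171565}{4}} = \left(-14 + 616\right) \left(- \frac{4}{171565}\right) = 602 \left(- \frac{4}{171565}\right) = - \frac{2408}{171565}$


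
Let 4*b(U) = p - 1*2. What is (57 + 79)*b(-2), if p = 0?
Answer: -68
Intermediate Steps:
b(U) = -½ (b(U) = (0 - 1*2)/4 = (0 - 2)/4 = (¼)*(-2) = -½)
(57 + 79)*b(-2) = (57 + 79)*(-½) = 136*(-½) = -68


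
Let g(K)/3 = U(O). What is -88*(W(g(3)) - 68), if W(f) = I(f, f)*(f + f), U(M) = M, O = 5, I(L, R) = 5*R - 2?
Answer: -186736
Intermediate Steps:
I(L, R) = -2 + 5*R
g(K) = 15 (g(K) = 3*5 = 15)
W(f) = 2*f*(-2 + 5*f) (W(f) = (-2 + 5*f)*(f + f) = (-2 + 5*f)*(2*f) = 2*f*(-2 + 5*f))
-88*(W(g(3)) - 68) = -88*(2*15*(-2 + 5*15) - 68) = -88*(2*15*(-2 + 75) - 68) = -88*(2*15*73 - 68) = -88*(2190 - 68) = -88*2122 = -186736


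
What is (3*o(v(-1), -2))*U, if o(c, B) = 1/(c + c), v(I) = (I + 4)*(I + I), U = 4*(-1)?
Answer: 1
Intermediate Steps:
U = -4
v(I) = 2*I*(4 + I) (v(I) = (4 + I)*(2*I) = 2*I*(4 + I))
o(c, B) = 1/(2*c)
(3*o(v(-1), -2))*U = (3*(1/(2*((2*(-1)*(4 - 1))))))*(-4) = (3*(1/(2*((2*(-1)*3)))))*(-4) = (3*((1/2)/(-6)))*(-4) = (3*((1/2)*(-1/6)))*(-4) = (3*(-1/12))*(-4) = -1/4*(-4) = 1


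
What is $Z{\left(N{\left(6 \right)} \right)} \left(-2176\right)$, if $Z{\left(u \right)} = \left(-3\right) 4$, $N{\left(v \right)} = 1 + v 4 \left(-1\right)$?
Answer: $26112$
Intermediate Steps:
$N{\left(v \right)} = 1 - 4 v$ ($N{\left(v \right)} = 1 + v \left(-4\right) = 1 - 4 v$)
$Z{\left(u \right)} = -12$
$Z{\left(N{\left(6 \right)} \right)} \left(-2176\right) = \left(-12\right) \left(-2176\right) = 26112$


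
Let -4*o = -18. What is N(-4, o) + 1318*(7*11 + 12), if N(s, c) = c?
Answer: 234613/2 ≈ 1.1731e+5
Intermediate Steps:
o = 9/2 (o = -¼*(-18) = 9/2 ≈ 4.5000)
N(-4, o) + 1318*(7*11 + 12) = 9/2 + 1318*(7*11 + 12) = 9/2 + 1318*(77 + 12) = 9/2 + 1318*89 = 9/2 + 117302 = 234613/2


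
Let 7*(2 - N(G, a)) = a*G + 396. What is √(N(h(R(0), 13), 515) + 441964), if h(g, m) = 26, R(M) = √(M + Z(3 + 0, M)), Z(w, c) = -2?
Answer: 2*√5389958/7 ≈ 663.32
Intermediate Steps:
R(M) = √(-2 + M) (R(M) = √(M - 2) = √(-2 + M))
N(G, a) = -382/7 - G*a/7 (N(G, a) = 2 - (a*G + 396)/7 = 2 - (G*a + 396)/7 = 2 - (396 + G*a)/7 = 2 + (-396/7 - G*a/7) = -382/7 - G*a/7)
√(N(h(R(0), 13), 515) + 441964) = √((-382/7 - ⅐*26*515) + 441964) = √((-382/7 - 13390/7) + 441964) = √(-13772/7 + 441964) = √(3079976/7) = 2*√5389958/7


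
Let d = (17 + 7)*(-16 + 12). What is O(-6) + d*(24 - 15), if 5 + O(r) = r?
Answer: -875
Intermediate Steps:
d = -96 (d = 24*(-4) = -96)
O(r) = -5 + r
O(-6) + d*(24 - 15) = (-5 - 6) - 96*(24 - 15) = -11 - 96*9 = -11 - 864 = -875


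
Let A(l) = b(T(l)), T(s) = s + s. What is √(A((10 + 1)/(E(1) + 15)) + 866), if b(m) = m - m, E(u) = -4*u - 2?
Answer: √866 ≈ 29.428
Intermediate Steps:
E(u) = -2 - 4*u
T(s) = 2*s
b(m) = 0
A(l) = 0
√(A((10 + 1)/(E(1) + 15)) + 866) = √(0 + 866) = √866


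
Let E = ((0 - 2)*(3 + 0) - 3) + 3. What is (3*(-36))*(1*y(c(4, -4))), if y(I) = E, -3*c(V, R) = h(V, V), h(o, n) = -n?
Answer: 648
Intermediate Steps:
c(V, R) = V/3 (c(V, R) = -(-1)*V/3 = V/3)
E = -6 (E = (-2*3 - 3) + 3 = (-6 - 3) + 3 = -9 + 3 = -6)
y(I) = -6
(3*(-36))*(1*y(c(4, -4))) = (3*(-36))*(1*(-6)) = -108*(-6) = 648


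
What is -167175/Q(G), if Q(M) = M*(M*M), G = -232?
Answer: 167175/12487168 ≈ 0.013388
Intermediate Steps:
Q(M) = M**3 (Q(M) = M*M**2 = M**3)
-167175/Q(G) = -167175/((-232)**3) = -167175/(-12487168) = -167175*(-1/12487168) = 167175/12487168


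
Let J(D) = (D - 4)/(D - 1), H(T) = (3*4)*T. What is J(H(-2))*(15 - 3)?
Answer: 336/25 ≈ 13.440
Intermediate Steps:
H(T) = 12*T
J(D) = (-4 + D)/(-1 + D)
J(H(-2))*(15 - 3) = ((-4 + 12*(-2))/(-1 + 12*(-2)))*(15 - 3) = ((-4 - 24)/(-1 - 24))*12 = (-28/(-25))*12 = -1/25*(-28)*12 = (28/25)*12 = 336/25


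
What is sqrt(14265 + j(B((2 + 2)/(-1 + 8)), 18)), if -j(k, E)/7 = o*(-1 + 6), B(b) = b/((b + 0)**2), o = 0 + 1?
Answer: sqrt(14230) ≈ 119.29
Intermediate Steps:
o = 1
B(b) = 1/b (B(b) = b/(b**2) = b/b**2 = 1/b)
j(k, E) = -35 (j(k, E) = -7*(-1 + 6) = -7*5 = -35)
sqrt(14265 + j(B((2 + 2)/(-1 + 8)), 18)) = sqrt(14265 - 35) = sqrt(14230)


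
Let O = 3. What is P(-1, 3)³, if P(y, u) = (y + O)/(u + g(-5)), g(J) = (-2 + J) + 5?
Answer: 8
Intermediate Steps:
g(J) = 3 + J
P(y, u) = (3 + y)/(-2 + u) (P(y, u) = (y + 3)/(u + (3 - 5)) = (3 + y)/(u - 2) = (3 + y)/(-2 + u))
P(-1, 3)³ = ((3 - 1)/(-2 + 3))³ = (2/1)³ = (1*2)³ = 2³ = 8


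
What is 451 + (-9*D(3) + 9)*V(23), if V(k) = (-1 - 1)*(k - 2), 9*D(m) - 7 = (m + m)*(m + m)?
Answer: 1879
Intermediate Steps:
D(m) = 7/9 + 4*m²/9 (D(m) = 7/9 + ((m + m)*(m + m))/9 = 7/9 + ((2*m)*(2*m))/9 = 7/9 + (4*m²)/9 = 7/9 + 4*m²/9)
V(k) = 4 - 2*k (V(k) = -2*(-2 + k) = 4 - 2*k)
451 + (-9*D(3) + 9)*V(23) = 451 + (-9*(7/9 + (4/9)*3²) + 9)*(4 - 2*23) = 451 + (-9*(7/9 + (4/9)*9) + 9)*(4 - 46) = 451 + (-9*(7/9 + 4) + 9)*(-42) = 451 + (-9*43/9 + 9)*(-42) = 451 + (-43 + 9)*(-42) = 451 - 34*(-42) = 451 + 1428 = 1879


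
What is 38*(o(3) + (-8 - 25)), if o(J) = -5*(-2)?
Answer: -874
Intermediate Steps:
o(J) = 10
38*(o(3) + (-8 - 25)) = 38*(10 + (-8 - 25)) = 38*(10 - 33) = 38*(-23) = -874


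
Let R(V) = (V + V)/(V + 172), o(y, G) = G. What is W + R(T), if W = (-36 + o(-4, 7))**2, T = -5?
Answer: 140437/167 ≈ 840.94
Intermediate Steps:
R(V) = 2*V/(172 + V) (R(V) = (2*V)/(172 + V) = 2*V/(172 + V))
W = 841 (W = (-36 + 7)**2 = (-29)**2 = 841)
W + R(T) = 841 + 2*(-5)/(172 - 5) = 841 + 2*(-5)/167 = 841 + 2*(-5)*(1/167) = 841 - 10/167 = 140437/167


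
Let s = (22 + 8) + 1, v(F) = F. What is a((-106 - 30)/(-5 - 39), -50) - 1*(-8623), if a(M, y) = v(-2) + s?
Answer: 8652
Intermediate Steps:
s = 31 (s = 30 + 1 = 31)
a(M, y) = 29 (a(M, y) = -2 + 31 = 29)
a((-106 - 30)/(-5 - 39), -50) - 1*(-8623) = 29 - 1*(-8623) = 29 + 8623 = 8652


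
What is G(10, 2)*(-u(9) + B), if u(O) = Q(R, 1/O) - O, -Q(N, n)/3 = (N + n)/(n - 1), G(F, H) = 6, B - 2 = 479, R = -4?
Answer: 12075/4 ≈ 3018.8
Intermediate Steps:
B = 481 (B = 2 + 479 = 481)
Q(N, n) = -3*(N + n)/(-1 + n) (Q(N, n) = -3*(N + n)/(n - 1) = -3*(N + n)/(-1 + n))
u(O) = -O + 3*(4 - 1/O)/(-1 + 1/O) (u(O) = 3*(-1*(-4) - 1/O)/(-1 + 1/O) - O = 3*(4 - 1/O)/(-1 + 1/O) - O = -O + 3*(4 - 1/O)/(-1 + 1/O))
G(10, 2)*(-u(9) + B) = 6*(-(3 - 1*9**2 - 11*9)/(-1 + 9) + 481) = 6*(-(3 - 1*81 - 99)/8 + 481) = 6*(-(3 - 81 - 99)/8 + 481) = 6*(-(-177)/8 + 481) = 6*(-1*(-177/8) + 481) = 6*(177/8 + 481) = 6*(4025/8) = 12075/4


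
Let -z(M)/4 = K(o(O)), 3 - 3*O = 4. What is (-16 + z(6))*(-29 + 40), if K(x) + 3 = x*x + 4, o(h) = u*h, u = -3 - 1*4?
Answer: -4136/9 ≈ -459.56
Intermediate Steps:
O = -⅓ (O = 1 - ⅓*4 = 1 - 4/3 = -⅓ ≈ -0.33333)
u = -7 (u = -3 - 4 = -7)
o(h) = -7*h
K(x) = 1 + x² (K(x) = -3 + (x*x + 4) = -3 + (x² + 4) = -3 + (4 + x²) = 1 + x²)
z(M) = -232/9 (z(M) = -4*(1 + (-7*(-⅓))²) = -4*(1 + (7/3)²) = -4*(1 + 49/9) = -4*58/9 = -232/9)
(-16 + z(6))*(-29 + 40) = (-16 - 232/9)*(-29 + 40) = -376/9*11 = -4136/9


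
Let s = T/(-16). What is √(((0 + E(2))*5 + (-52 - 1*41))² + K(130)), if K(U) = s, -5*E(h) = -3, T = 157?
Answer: √129443/4 ≈ 89.945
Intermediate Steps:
E(h) = ⅗ (E(h) = -⅕*(-3) = ⅗)
s = -157/16 (s = 157/(-16) = 157*(-1/16) = -157/16 ≈ -9.8125)
K(U) = -157/16
√(((0 + E(2))*5 + (-52 - 1*41))² + K(130)) = √(((0 + ⅗)*5 + (-52 - 1*41))² - 157/16) = √(((⅗)*5 + (-52 - 41))² - 157/16) = √((3 - 93)² - 157/16) = √((-90)² - 157/16) = √(8100 - 157/16) = √(129443/16) = √129443/4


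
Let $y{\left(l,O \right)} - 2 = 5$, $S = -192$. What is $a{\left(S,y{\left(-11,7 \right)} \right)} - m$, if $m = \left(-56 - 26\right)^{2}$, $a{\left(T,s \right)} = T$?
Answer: $-6916$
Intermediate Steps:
$y{\left(l,O \right)} = 7$ ($y{\left(l,O \right)} = 2 + 5 = 7$)
$m = 6724$ ($m = \left(-82\right)^{2} = 6724$)
$a{\left(S,y{\left(-11,7 \right)} \right)} - m = -192 - 6724 = -6916$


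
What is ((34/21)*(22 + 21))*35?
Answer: 7310/3 ≈ 2436.7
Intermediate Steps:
((34/21)*(22 + 21))*35 = ((34*(1/21))*43)*35 = ((34/21)*43)*35 = (1462/21)*35 = 7310/3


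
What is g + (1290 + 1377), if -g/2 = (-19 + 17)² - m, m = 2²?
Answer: 2667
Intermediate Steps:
m = 4
g = 0 (g = -2*((-19 + 17)² - 1*4) = -2*((-2)² - 4) = -2*(4 - 4) = -2*0 = 0)
g + (1290 + 1377) = 0 + (1290 + 1377) = 0 + 2667 = 2667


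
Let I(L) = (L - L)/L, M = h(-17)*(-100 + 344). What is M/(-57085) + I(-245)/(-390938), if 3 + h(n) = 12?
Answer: -2196/57085 ≈ -0.038469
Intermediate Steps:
h(n) = 9 (h(n) = -3 + 12 = 9)
M = 2196 (M = 9*(-100 + 344) = 9*244 = 2196)
I(L) = 0 (I(L) = 0/L = 0)
M/(-57085) + I(-245)/(-390938) = 2196/(-57085) + 0/(-390938) = 2196*(-1/57085) + 0*(-1/390938) = -2196/57085 + 0 = -2196/57085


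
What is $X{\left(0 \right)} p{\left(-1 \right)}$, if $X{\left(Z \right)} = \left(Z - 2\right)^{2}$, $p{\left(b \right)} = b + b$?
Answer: $-8$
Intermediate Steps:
$p{\left(b \right)} = 2 b$
$X{\left(Z \right)} = \left(-2 + Z\right)^{2}$
$X{\left(0 \right)} p{\left(-1 \right)} = \left(-2 + 0\right)^{2} \cdot 2 \left(-1\right) = \left(-2\right)^{2} \left(-2\right) = 4 \left(-2\right) = -8$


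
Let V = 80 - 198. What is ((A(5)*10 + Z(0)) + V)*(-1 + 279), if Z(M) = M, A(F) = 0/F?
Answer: -32804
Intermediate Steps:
V = -118
A(F) = 0
((A(5)*10 + Z(0)) + V)*(-1 + 279) = ((0*10 + 0) - 118)*(-1 + 279) = ((0 + 0) - 118)*278 = (0 - 118)*278 = -118*278 = -32804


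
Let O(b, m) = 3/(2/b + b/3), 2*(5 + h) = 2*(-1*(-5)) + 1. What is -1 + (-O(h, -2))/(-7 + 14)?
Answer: -193/175 ≈ -1.1029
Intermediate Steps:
h = ½ (h = -5 + (2*(-1*(-5)) + 1)/2 = -5 + (2*5 + 1)/2 = -5 + (10 + 1)/2 = -5 + (½)*11 = -5 + 11/2 = ½ ≈ 0.50000)
O(b, m) = 3/(2/b + b/3) (O(b, m) = 3/(2/b + b*(⅓)) = 3/(2/b + b/3))
-1 + (-O(h, -2))/(-7 + 14) = -1 + (-9/(2*(6 + (½)²)))/(-7 + 14) = -1 - 9/(2*(6 + ¼))/7 = -1 - 9/(2*25/4)*(⅐) = -1 - 9*4/(2*25)*(⅐) = -1 - 1*18/25*(⅐) = -1 - 18/25*⅐ = -1 - 18/175 = -193/175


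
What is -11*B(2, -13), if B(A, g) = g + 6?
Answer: 77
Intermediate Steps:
B(A, g) = 6 + g
-11*B(2, -13) = -11*(6 - 13) = -11*(-7) = 77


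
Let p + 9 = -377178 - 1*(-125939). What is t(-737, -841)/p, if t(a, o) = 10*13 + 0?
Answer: -65/125624 ≈ -0.00051742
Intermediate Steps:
p = -251248 (p = -9 + (-377178 - 1*(-125939)) = -9 + (-377178 + 125939) = -9 - 251239 = -251248)
t(a, o) = 130 (t(a, o) = 130 + 0 = 130)
t(-737, -841)/p = 130/(-251248) = 130*(-1/251248) = -65/125624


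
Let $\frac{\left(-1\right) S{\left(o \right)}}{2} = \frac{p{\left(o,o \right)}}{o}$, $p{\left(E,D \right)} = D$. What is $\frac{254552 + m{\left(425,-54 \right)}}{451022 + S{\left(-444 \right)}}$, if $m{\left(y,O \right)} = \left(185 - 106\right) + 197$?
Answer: $\frac{63707}{112755} \approx 0.565$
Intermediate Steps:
$S{\left(o \right)} = -2$ ($S{\left(o \right)} = - 2 \frac{o}{o} = \left(-2\right) 1 = -2$)
$m{\left(y,O \right)} = 276$ ($m{\left(y,O \right)} = 79 + 197 = 276$)
$\frac{254552 + m{\left(425,-54 \right)}}{451022 + S{\left(-444 \right)}} = \frac{254552 + 276}{451022 - 2} = \frac{254828}{451020} = 254828 \cdot \frac{1}{451020} = \frac{63707}{112755}$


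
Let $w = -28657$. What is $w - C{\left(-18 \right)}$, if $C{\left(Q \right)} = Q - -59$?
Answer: $-28698$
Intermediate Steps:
$C{\left(Q \right)} = 59 + Q$ ($C{\left(Q \right)} = Q + 59 = 59 + Q$)
$w - C{\left(-18 \right)} = -28657 - \left(59 - 18\right) = -28657 - 41 = -28698$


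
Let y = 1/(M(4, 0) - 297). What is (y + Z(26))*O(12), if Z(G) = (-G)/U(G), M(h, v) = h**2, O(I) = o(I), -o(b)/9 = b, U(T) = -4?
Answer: -197154/281 ≈ -701.62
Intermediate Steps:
o(b) = -9*b
O(I) = -9*I
y = -1/281 (y = 1/(4**2 - 297) = 1/(16 - 297) = 1/(-281) = -1/281 ≈ -0.0035587)
Z(G) = G/4 (Z(G) = -G/(-4) = -G*(-1/4) = G/4)
(y + Z(26))*O(12) = (-1/281 + (1/4)*26)*(-9*12) = (-1/281 + 13/2)*(-108) = (3651/562)*(-108) = -197154/281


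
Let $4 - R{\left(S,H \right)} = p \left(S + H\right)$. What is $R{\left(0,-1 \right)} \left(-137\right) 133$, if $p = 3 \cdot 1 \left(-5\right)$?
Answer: $200431$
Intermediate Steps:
$p = -15$ ($p = 3 \left(-5\right) = -15$)
$R{\left(S,H \right)} = 4 + 15 H + 15 S$ ($R{\left(S,H \right)} = 4 - - 15 \left(S + H\right) = 4 - - 15 \left(H + S\right) = 4 - \left(- 15 H - 15 S\right) = 4 + \left(15 H + 15 S\right) = 4 + 15 H + 15 S$)
$R{\left(0,-1 \right)} \left(-137\right) 133 = \left(4 + 15 \left(-1\right) + 15 \cdot 0\right) \left(-137\right) 133 = \left(4 - 15 + 0\right) \left(-137\right) 133 = \left(-11\right) \left(-137\right) 133 = 1507 \cdot 133 = 200431$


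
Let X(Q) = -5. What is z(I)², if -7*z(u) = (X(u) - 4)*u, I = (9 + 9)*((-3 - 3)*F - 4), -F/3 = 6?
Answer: 283855104/49 ≈ 5.7930e+6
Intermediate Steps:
F = -18 (F = -3*6 = -18)
I = 1872 (I = (9 + 9)*((-3 - 3)*(-18) - 4) = 18*(-6*(-18) - 4) = 18*(108 - 4) = 18*104 = 1872)
z(u) = 9*u/7 (z(u) = -(-5 - 4)*u/7 = -(-9)*u/7 = 9*u/7)
z(I)² = ((9/7)*1872)² = (16848/7)² = 283855104/49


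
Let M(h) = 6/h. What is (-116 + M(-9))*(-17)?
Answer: 5950/3 ≈ 1983.3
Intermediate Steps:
(-116 + M(-9))*(-17) = (-116 + 6/(-9))*(-17) = (-116 + 6*(-1/9))*(-17) = (-116 - 2/3)*(-17) = -350/3*(-17) = 5950/3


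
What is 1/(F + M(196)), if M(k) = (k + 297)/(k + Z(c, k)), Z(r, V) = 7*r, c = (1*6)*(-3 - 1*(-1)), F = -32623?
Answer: -112/3653283 ≈ -3.0657e-5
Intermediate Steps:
c = -12 (c = 6*(-3 + 1) = 6*(-2) = -12)
M(k) = (297 + k)/(-84 + k) (M(k) = (k + 297)/(k + 7*(-12)) = (297 + k)/(k - 84) = (297 + k)/(-84 + k))
1/(F + M(196)) = 1/(-32623 + (297 + 196)/(-84 + 196)) = 1/(-32623 + 493/112) = 1/(-3653283/112) = -112/3653283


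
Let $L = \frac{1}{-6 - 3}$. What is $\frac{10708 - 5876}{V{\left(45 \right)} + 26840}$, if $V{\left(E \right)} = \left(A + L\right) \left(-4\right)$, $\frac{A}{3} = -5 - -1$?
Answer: $\frac{10872}{60499} \approx 0.17971$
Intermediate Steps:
$A = -12$ ($A = 3 \left(-5 - -1\right) = 3 \left(-5 + 1\right) = 3 \left(-4\right) = -12$)
$L = - \frac{1}{9}$ ($L = \frac{1}{-9} = - \frac{1}{9} \approx -0.11111$)
$V{\left(E \right)} = \frac{436}{9}$ ($V{\left(E \right)} = \left(-12 - \frac{1}{9}\right) \left(-4\right) = \left(- \frac{109}{9}\right) \left(-4\right) = \frac{436}{9}$)
$\frac{10708 - 5876}{V{\left(45 \right)} + 26840} = \frac{10708 - 5876}{\frac{436}{9} + 26840} = \frac{4832}{\frac{241996}{9}} = 4832 \cdot \frac{9}{241996} = \frac{10872}{60499}$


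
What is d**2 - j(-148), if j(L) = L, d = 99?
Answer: 9949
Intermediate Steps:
d**2 - j(-148) = 99**2 - 1*(-148) = 9801 + 148 = 9949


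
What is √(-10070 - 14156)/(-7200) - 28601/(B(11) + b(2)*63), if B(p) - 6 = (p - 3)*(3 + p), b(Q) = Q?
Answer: -28601/244 - I*√24226/7200 ≈ -117.22 - 0.021618*I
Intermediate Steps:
B(p) = 6 + (-3 + p)*(3 + p) (B(p) = 6 + (p - 3)*(3 + p) = 6 + (-3 + p)*(3 + p))
√(-10070 - 14156)/(-7200) - 28601/(B(11) + b(2)*63) = √(-10070 - 14156)/(-7200) - 28601/((-3 + 11²) + 2*63) = √(-24226)*(-1/7200) - 28601/((-3 + 121) + 126) = (I*√24226)*(-1/7200) - 28601/(118 + 126) = -I*√24226/7200 - 28601/244 = -28601/244 - I*√24226/7200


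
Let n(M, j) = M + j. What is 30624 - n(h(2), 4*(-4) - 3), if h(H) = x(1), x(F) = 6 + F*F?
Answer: 30636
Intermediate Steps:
x(F) = 6 + F**2
h(H) = 7 (h(H) = 6 + 1**2 = 6 + 1 = 7)
30624 - n(h(2), 4*(-4) - 3) = 30624 - (7 + (4*(-4) - 3)) = 30624 - (7 + (-16 - 3)) = 30624 - (7 - 19) = 30624 - 1*(-12) = 30624 + 12 = 30636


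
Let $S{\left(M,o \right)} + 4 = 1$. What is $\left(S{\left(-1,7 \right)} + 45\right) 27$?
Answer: $1134$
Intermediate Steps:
$S{\left(M,o \right)} = -3$ ($S{\left(M,o \right)} = -4 + 1 = -3$)
$\left(S{\left(-1,7 \right)} + 45\right) 27 = \left(-3 + 45\right) 27 = 42 \cdot 27 = 1134$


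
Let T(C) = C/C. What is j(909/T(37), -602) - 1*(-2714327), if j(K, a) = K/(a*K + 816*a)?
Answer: 939564290747/346150 ≈ 2.7143e+6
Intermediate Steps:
T(C) = 1
j(K, a) = K/(816*a + K*a) (j(K, a) = K/(K*a + 816*a) = K/(816*a + K*a))
j(909/T(37), -602) - 1*(-2714327) = (909/1)/(-602*(816 + 909/1)) - 1*(-2714327) = (909*1)*(-1/602)/(816 + 909*1) + 2714327 = 909*(-1/602)/(816 + 909) + 2714327 = 909*(-1/602)/1725 + 2714327 = 909*(-1/602)*(1/1725) + 2714327 = -303/346150 + 2714327 = 939564290747/346150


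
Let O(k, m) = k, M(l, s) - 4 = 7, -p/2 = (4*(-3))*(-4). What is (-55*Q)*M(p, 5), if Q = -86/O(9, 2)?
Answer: 52030/9 ≈ 5781.1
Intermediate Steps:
p = -96 (p = -2*4*(-3)*(-4) = -(-24)*(-4) = -2*48 = -96)
M(l, s) = 11 (M(l, s) = 4 + 7 = 11)
Q = -86/9 ≈ -9.5556
(-55*Q)*M(p, 5) = -55*(-86/9)*11 = (4730/9)*11 = 52030/9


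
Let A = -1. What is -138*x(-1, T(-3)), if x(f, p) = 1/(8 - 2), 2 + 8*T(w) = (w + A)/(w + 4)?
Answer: -23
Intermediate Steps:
T(w) = -¼ + (-1 + w)/(8*(4 + w)) (T(w) = -¼ + ((w - 1)/(w + 4))/8 = -¼ + ((-1 + w)/(4 + w))/8 = -¼ + (-1 + w)/(8*(4 + w)))
x(f, p) = ⅙ (x(f, p) = 1/6 = ⅙)
-138*x(-1, T(-3)) = -138*⅙ = -23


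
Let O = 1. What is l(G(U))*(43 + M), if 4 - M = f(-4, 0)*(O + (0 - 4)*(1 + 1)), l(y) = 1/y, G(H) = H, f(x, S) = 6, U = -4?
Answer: -89/4 ≈ -22.250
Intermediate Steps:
M = 46 (M = 4 - 6*(1 + (0 - 4)*(1 + 1)) = 4 - 6*(1 - 4*2) = 4 - 6*(1 - 8) = 4 - 6*(-7) = 4 - 1*(-42) = 4 + 42 = 46)
l(G(U))*(43 + M) = (43 + 46)/(-4) = -1/4*89 = -89/4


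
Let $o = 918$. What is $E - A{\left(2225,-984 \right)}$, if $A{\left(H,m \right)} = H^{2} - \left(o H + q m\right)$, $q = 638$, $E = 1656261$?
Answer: $-1879606$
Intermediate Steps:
$A{\left(H,m \right)} = H^{2} - 918 H - 638 m$ ($A{\left(H,m \right)} = H^{2} - \left(918 H + 638 m\right) = H^{2} - \left(638 m + 918 H\right) = H^{2} - 918 H - 638 m$)
$E - A{\left(2225,-984 \right)} = 1656261 - \left(2225^{2} - 2042550 - -627792\right) = 1656261 - \left(4950625 - 2042550 + 627792\right) = 1656261 - 3535867 = -1879606$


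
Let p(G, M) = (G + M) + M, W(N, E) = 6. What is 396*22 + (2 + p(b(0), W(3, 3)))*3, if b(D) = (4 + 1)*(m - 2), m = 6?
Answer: 8814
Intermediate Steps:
b(D) = 20 (b(D) = (4 + 1)*(6 - 2) = 5*4 = 20)
p(G, M) = G + 2*M
396*22 + (2 + p(b(0), W(3, 3)))*3 = 396*22 + (2 + (20 + 2*6))*3 = 8712 + (2 + (20 + 12))*3 = 8712 + (2 + 32)*3 = 8712 + 34*3 = 8712 + 102 = 8814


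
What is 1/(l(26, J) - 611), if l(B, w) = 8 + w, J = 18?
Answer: -1/585 ≈ -0.0017094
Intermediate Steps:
1/(l(26, J) - 611) = 1/((8 + 18) - 611) = 1/(26 - 611) = 1/(-585) = -1/585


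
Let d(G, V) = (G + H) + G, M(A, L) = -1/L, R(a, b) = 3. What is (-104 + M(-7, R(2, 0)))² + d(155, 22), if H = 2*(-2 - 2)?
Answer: 100687/9 ≈ 11187.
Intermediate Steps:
H = -8 (H = 2*(-4) = -8)
d(G, V) = -8 + 2*G (d(G, V) = (G - 8) + G = (-8 + G) + G = -8 + 2*G)
(-104 + M(-7, R(2, 0)))² + d(155, 22) = (-104 - 1/3)² + (-8 + 2*155) = (-104 - 1*⅓)² + (-8 + 310) = (-104 - ⅓)² + 302 = (-313/3)² + 302 = 97969/9 + 302 = 100687/9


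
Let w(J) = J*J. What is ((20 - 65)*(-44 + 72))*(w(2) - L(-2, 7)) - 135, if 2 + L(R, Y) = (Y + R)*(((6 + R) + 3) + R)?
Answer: 23805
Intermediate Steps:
w(J) = J²
L(R, Y) = -2 + (9 + 2*R)*(R + Y) (L(R, Y) = -2 + (Y + R)*(((6 + R) + 3) + R) = -2 + (R + Y)*((9 + R) + R) = -2 + (R + Y)*(9 + 2*R) = -2 + (9 + 2*R)*(R + Y))
((20 - 65)*(-44 + 72))*(w(2) - L(-2, 7)) - 135 = ((20 - 65)*(-44 + 72))*(2² - (-2 + 2*(-2)² + 9*(-2) + 9*7 + 2*(-2)*7)) - 135 = (-45*28)*(4 - (-2 + 2*4 - 18 + 63 - 28)) - 135 = -1260*(4 - (-2 + 8 - 18 + 63 - 28)) - 135 = -1260*(4 - 1*23) - 135 = -1260*(4 - 23) - 135 = -1260*(-19) - 135 = 23940 - 135 = 23805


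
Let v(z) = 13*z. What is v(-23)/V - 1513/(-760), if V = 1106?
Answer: 723069/420280 ≈ 1.7204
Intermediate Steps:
v(-23)/V - 1513/(-760) = (13*(-23))/1106 - 1513/(-760) = -299*1/1106 - 1513*(-1/760) = -299/1106 + 1513/760 = 723069/420280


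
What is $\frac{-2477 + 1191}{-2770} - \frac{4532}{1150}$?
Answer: $- \frac{553737}{159275} \approx -3.4766$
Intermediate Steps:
$\frac{-2477 + 1191}{-2770} - \frac{4532}{1150} = \left(-1286\right) \left(- \frac{1}{2770}\right) - \frac{2266}{575} = \frac{643}{1385} - \frac{2266}{575} = - \frac{553737}{159275}$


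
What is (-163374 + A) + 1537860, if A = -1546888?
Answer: -172402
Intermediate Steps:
(-163374 + A) + 1537860 = (-163374 - 1546888) + 1537860 = -1710262 + 1537860 = -172402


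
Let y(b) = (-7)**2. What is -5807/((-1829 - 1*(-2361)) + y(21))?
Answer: -5807/581 ≈ -9.9948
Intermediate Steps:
y(b) = 49
-5807/((-1829 - 1*(-2361)) + y(21)) = -5807/((-1829 - 1*(-2361)) + 49) = -5807/((-1829 + 2361) + 49) = -5807/(532 + 49) = -5807/581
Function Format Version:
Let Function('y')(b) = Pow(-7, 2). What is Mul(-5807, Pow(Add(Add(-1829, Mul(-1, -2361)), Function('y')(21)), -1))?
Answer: Rational(-5807, 581) ≈ -9.9948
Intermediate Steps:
Function('y')(b) = 49
Mul(-5807, Pow(Add(Add(-1829, Mul(-1, -2361)), Function('y')(21)), -1)) = Mul(-5807, Pow(Add(Add(-1829, Mul(-1, -2361)), 49), -1)) = Mul(-5807, Pow(Add(Add(-1829, 2361), 49), -1)) = Mul(-5807, Pow(Add(532, 49), -1)) = Mul(-5807, Pow(581, -1)) = Mul(-5807, Rational(1, 581)) = Rational(-5807, 581)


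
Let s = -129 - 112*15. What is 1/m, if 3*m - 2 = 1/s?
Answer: 5427/3617 ≈ 1.5004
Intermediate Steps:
s = -1809 (s = -129 - 1680 = -1809)
m = 3617/5427 (m = 2/3 + (1/3)/(-1809) = 2/3 + (1/3)*(-1/1809) = 2/3 - 1/5427 = 3617/5427 ≈ 0.66648)
1/m = 1/(3617/5427) = 5427/3617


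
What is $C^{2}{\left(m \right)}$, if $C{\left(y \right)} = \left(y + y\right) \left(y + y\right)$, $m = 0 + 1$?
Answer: $16$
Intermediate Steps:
$m = 1$
$C{\left(y \right)} = 4 y^{2}$ ($C{\left(y \right)} = 2 y 2 y = 4 y^{2}$)
$C^{2}{\left(m \right)} = \left(4 \cdot 1^{2}\right)^{2} = \left(4 \cdot 1\right)^{2} = 4^{2} = 16$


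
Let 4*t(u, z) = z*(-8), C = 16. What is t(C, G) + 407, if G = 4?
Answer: 399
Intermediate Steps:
t(u, z) = -2*z (t(u, z) = (z*(-8))/4 = (-8*z)/4 = -2*z)
t(C, G) + 407 = -2*4 + 407 = -8 + 407 = 399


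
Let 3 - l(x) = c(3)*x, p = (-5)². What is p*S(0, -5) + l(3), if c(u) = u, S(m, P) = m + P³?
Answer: -3131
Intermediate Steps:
p = 25
l(x) = 3 - 3*x
p*S(0, -5) + l(3) = 25*(0 + (-5)³) + (3 - 3*3) = 25*(0 - 125) + (3 - 9) = 25*(-125) - 6 = -3125 - 6 = -3131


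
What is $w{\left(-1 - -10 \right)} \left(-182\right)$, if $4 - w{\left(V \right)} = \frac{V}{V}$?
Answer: $-546$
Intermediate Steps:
$w{\left(V \right)} = 3$ ($w{\left(V \right)} = 4 - \frac{V}{V} = 4 - 1 = 3$)
$w{\left(-1 - -10 \right)} \left(-182\right) = 3 \left(-182\right) = -546$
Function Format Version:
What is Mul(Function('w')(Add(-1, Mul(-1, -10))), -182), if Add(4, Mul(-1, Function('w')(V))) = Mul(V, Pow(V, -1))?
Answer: -546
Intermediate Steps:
Function('w')(V) = 3 (Function('w')(V) = Add(4, Mul(-1, Mul(V, Pow(V, -1)))) = Add(4, Mul(-1, 1)) = Add(4, -1) = 3)
Mul(Function('w')(Add(-1, Mul(-1, -10))), -182) = Mul(3, -182) = -546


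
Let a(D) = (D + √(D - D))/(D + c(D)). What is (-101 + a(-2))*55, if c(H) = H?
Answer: -11055/2 ≈ -5527.5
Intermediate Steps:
a(D) = ½ (a(D) = (D + √(D - D))/(D + D) = (D + √0)/((2*D)) = (D + 0)*(1/(2*D)) = D*(1/(2*D)) = ½)
(-101 + a(-2))*55 = (-101 + ½)*55 = -201/2*55 = -11055/2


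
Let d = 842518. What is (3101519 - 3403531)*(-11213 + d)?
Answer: -251064085660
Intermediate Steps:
(3101519 - 3403531)*(-11213 + d) = (3101519 - 3403531)*(-11213 + 842518) = -302012*831305 = -251064085660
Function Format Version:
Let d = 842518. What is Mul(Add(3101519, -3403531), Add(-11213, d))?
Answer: -251064085660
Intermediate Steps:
Mul(Add(3101519, -3403531), Add(-11213, d)) = Mul(Add(3101519, -3403531), Add(-11213, 842518)) = Mul(-302012, 831305) = -251064085660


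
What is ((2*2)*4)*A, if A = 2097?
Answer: 33552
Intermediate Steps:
((2*2)*4)*A = ((2*2)*4)*2097 = (4*4)*2097 = 16*2097 = 33552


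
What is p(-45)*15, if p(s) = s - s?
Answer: 0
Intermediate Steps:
p(s) = 0
p(-45)*15 = 0*15 = 0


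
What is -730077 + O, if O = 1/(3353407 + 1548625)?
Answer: -3578860816463/4902032 ≈ -7.3008e+5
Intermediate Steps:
O = 1/4902032 ≈ 2.0400e-7
-730077 + O = -730077 + 1/4902032 = -3578860816463/4902032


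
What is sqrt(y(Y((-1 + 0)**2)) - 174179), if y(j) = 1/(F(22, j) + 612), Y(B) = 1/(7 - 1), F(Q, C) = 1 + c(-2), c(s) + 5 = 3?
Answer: 2*I*sqrt(16256169462)/611 ≈ 417.35*I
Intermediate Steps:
c(s) = -2 (c(s) = -5 + 3 = -2)
F(Q, C) = -1 (F(Q, C) = 1 - 2 = -1)
Y(B) = 1/6
y(j) = 1/611 (y(j) = 1/(-1 + 612) = 1/611)
sqrt(y(Y((-1 + 0)**2)) - 174179) = sqrt(1/611 - 174179) = sqrt(-106423368/611) = 2*I*sqrt(16256169462)/611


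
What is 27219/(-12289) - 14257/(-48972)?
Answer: -21844615/11355036 ≈ -1.9238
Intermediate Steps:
27219/(-12289) - 14257/(-48972) = 27219*(-1/12289) - 14257*(-1/48972) = -27219/12289 + 269/924 = -21844615/11355036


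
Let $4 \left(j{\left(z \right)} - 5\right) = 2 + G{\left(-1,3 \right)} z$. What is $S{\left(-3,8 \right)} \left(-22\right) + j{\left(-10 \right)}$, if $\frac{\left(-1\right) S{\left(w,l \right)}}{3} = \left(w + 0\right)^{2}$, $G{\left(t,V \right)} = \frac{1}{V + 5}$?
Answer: $\frac{9587}{16} \approx 599.19$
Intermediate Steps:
$G{\left(t,V \right)} = \frac{1}{5 + V}$
$S{\left(w,l \right)} = - 3 w^{2}$ ($S{\left(w,l \right)} = - 3 \left(w + 0\right)^{2} = - 3 w^{2}$)
$j{\left(z \right)} = \frac{11}{2} + \frac{z}{32}$ ($j{\left(z \right)} = 5 + \frac{2 + \frac{z}{5 + 3}}{4} = 5 + \frac{2 + \frac{z}{8}}{4} = 5 + \left(\frac{1}{2} + \frac{z}{32}\right) = \frac{11}{2} + \frac{z}{32}$)
$S{\left(-3,8 \right)} \left(-22\right) + j{\left(-10 \right)} = - 3 \left(-3\right)^{2} \left(-22\right) + \left(\frac{11}{2} + \frac{1}{32} \left(-10\right)\right) = \left(-3\right) 9 \left(-22\right) + \left(\frac{11}{2} - \frac{5}{16}\right) = \left(-27\right) \left(-22\right) + \frac{83}{16} = 594 + \frac{83}{16} = \frac{9587}{16}$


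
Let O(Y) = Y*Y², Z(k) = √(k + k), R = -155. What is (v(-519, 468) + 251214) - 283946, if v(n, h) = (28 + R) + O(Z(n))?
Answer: -32859 - 1038*I*√1038 ≈ -32859.0 - 33442.0*I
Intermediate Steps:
Z(k) = √2*√k (Z(k) = √(2*k) = √2*√k)
O(Y) = Y³
v(n, h) = -127 + 2*√2*n^(3/2) (v(n, h) = (28 - 155) + (√2*√n)³ = -127 + 2*√2*n^(3/2))
(v(-519, 468) + 251214) - 283946 = ((-127 + 2*√2*(-519)^(3/2)) + 251214) - 283946 = ((-127 + 2*√2*(-519*I*√519)) + 251214) - 283946 = ((-127 - 1038*I*√1038) + 251214) - 283946 = (251087 - 1038*I*√1038) - 283946 = -32859 - 1038*I*√1038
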